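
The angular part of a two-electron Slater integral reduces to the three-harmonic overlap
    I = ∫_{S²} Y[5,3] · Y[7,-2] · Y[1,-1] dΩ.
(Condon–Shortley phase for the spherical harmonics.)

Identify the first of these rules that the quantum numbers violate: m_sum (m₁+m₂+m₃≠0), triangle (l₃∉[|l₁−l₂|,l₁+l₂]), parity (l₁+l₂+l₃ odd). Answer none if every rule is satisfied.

triangle

azimuthal sum: 3 − 2 − 1 = 0  ✓
2 ≤ 1 ≤ 12 (triangle on l)  ✗
L = 5 + 7 + 1 = 13 (odd)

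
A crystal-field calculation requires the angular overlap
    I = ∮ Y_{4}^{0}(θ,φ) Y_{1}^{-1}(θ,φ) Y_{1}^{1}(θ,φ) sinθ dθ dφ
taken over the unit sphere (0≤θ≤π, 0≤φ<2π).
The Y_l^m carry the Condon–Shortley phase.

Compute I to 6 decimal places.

0.000000

triangle: need 3≤l₃≤5, have 1; I=0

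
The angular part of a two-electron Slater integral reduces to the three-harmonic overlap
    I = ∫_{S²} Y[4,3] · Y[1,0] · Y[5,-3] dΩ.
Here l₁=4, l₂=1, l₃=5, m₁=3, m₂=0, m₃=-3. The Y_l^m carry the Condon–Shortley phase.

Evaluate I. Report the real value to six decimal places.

-0.196426

Rules hold: Σm=0, L=10 even, 3≤5≤5.
N = 9·3·11 = 297
Δ = 0!·8!·2!/11! = 1/495
Racah Σ t=0..0: t=0:+1/576 = 1/576
⇒ 3j(4 1 5; 0 0 0)² = 5/99, sgn -1
Racah Σ t=0..0: t=0:+1/5040 = 1/5040
⇒ 3j(4 1 5; 3 0 -3)² = 16/495, sgn +1
4πI² = N·(3j₀)²·(3jₘ)² = 16/33
I = -1·√(0.484848/4π) = -0.19642560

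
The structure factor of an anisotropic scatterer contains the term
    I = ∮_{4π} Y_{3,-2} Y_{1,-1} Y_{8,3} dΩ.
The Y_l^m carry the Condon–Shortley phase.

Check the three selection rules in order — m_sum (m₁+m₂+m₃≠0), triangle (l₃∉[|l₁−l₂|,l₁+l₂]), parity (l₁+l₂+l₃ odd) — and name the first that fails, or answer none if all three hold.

Σmᵢ = 0  ✓
l₃∈[|l₁−l₂|,l₁+l₂]=[2,4], have l₃=8  ✗
Σlᵢ = 12 ⇒ even

triangle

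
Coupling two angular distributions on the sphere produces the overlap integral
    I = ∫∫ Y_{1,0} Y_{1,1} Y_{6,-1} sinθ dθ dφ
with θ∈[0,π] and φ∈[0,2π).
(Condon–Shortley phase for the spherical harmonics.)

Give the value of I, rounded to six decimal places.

0.000000

|1−1|≤6≤1+1 violated ⇒ I = 0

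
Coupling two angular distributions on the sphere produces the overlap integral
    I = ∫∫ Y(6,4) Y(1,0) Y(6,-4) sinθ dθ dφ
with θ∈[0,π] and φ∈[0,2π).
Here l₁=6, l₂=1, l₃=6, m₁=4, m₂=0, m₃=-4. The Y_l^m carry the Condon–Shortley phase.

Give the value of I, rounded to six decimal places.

0.000000

L=13 odd ⇒ parity kills the (l;000) factor ⇒ I = 0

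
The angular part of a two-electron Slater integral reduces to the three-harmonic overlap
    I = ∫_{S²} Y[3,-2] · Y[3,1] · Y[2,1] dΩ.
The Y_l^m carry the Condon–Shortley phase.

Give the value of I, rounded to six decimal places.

0.162868

m-sum 0 ✓  L=8 even ✓  0≤2≤6 ✓
Π(2lᵢ+1) = 7×7×5 = 245
triangle coeff Δ(3,3,2) = 1/3780
Σ_t [1,3]: t=1:−1/24 t=2:+1/4 t=3:−1/24 = 1/6
(3j)²=4/105 [(3 3 2; 0 0 0)], sign=+1
Σ_t [3,4]: t=3:−1/12 t=4:+1/48 = -1/16
(3j)²=1/28 [(3 3 2; -2 1 1)], sign=+1
⇒ 4πI² = 1/3
I = (+1)√(1/3/(4π)) = 0.16286750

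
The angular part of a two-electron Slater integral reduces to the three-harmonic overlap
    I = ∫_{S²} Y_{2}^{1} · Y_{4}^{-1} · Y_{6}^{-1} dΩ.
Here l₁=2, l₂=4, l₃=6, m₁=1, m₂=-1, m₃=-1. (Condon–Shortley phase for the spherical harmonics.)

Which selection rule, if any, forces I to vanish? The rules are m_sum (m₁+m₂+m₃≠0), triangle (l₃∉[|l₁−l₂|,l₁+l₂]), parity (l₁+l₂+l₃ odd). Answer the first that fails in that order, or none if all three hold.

m_sum

Σmᵢ = -1  ✗
l₃∈[|l₁−l₂|,l₁+l₂]=[2,6], have l₃=6
Σlᵢ = 12 ⇒ even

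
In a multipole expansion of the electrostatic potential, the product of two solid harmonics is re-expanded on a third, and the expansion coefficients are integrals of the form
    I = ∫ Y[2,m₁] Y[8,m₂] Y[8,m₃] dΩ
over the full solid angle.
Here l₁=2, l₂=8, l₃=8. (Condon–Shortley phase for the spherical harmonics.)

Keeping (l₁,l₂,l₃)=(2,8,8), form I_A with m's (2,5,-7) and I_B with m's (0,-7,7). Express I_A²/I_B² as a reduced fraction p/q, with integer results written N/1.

l's match ⇒ only the (l;m) 3-j factors differ between A and B.
A: triangle coeff Δ(2,8,8) = 1/348840; Σ_t [0,0]: t=0:+1/24908083200 = 1/24908083200; (3j)²=7/1292 [(2 8 8; 2 5 -7)], sign=-1
B: triangle coeff Δ(2,8,8) = 1/348840; Σ_t [0,1]: t=0:+1/24908083200 t=1:−1/87178291200 = 1/34871316480; (3j)²=125/7752 [(2 8 8; 0 -7 7)], sign=-1
I_A²/I_B² = (7/1292)/(125/7752) = 42/125

42/125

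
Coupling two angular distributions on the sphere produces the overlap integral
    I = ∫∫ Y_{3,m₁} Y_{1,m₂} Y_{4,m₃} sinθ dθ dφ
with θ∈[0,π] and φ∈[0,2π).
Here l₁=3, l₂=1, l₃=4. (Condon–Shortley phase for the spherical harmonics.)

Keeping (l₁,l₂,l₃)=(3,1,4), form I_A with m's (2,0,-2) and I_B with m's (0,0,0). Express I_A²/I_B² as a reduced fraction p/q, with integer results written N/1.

3/4

l's match ⇒ only the (l;m) 3-j factors differ between A and B.
A: triangle coeff Δ(3,1,4) = 1/252; Σ_t [0,0]: t=0:+1/120 = 1/120; (3j)²=1/21 [(3 1 4; 2 0 -2)], sign=+1
B: triangle coeff Δ(3,1,4) = 1/252; Σ_t [0,0]: t=0:+1/36 = 1/36; (3j)²=4/63 [(3 1 4; 0 0 0)], sign=+1
I_A²/I_B² = (1/21)/(4/63) = 3/4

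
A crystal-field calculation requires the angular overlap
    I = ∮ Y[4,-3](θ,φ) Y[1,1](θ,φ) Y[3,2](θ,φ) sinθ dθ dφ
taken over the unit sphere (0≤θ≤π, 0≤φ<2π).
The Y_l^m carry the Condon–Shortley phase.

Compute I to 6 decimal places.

Rules hold: Σm=0, L=8 even, 3≤3≤5.
N = 9·3·7 = 189
Δ = 2!·6!·0!/9! = 1/252
Racah Σ t=1..1: t=1:−1/36 = -1/36
⇒ 3j(4 1 3; 0 0 0)² = 4/63, sgn +1
Racah Σ t=2..2: t=2:+1/240 = 1/240
⇒ 3j(4 1 3; -3 1 2)² = 1/12, sgn -1
4πI² = N·(3j₀)²·(3jₘ)² = 1/1
I = -1·√(1/4π) = -0.28209479

-0.282095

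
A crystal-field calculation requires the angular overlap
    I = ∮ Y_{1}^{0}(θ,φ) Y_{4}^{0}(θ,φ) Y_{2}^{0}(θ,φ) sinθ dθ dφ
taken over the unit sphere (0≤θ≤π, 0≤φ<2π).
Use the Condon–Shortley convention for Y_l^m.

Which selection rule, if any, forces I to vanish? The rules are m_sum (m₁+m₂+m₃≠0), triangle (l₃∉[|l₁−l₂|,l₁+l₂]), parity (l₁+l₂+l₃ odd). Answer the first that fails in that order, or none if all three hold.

m₁+m₂+m₃ = 0 + 0 + 0 = 0  ✓
triangle: |1−4|=3 ≤ l₃=2 ≤ 1+4=5  ✗
parity: l₁+l₂+l₃ = 7 is odd

triangle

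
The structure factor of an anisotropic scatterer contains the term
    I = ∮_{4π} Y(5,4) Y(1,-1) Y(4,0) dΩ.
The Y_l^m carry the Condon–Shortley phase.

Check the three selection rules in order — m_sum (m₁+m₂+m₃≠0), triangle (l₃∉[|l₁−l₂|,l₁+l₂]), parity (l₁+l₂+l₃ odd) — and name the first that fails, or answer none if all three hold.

m_sum

Σmᵢ = 3  ✗
l₃∈[|l₁−l₂|,l₁+l₂]=[4,6], have l₃=4
Σlᵢ = 10 ⇒ even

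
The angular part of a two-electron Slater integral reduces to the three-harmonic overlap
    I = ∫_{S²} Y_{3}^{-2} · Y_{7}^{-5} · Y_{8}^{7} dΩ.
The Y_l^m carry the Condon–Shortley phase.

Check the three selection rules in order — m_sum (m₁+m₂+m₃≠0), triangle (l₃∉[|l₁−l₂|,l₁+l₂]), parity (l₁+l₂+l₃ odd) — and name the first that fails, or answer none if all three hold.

Σmᵢ = 0  ✓
l₃∈[|l₁−l₂|,l₁+l₂]=[4,10], have l₃=8  ✓
Σlᵢ = 18 ⇒ even  ✓

none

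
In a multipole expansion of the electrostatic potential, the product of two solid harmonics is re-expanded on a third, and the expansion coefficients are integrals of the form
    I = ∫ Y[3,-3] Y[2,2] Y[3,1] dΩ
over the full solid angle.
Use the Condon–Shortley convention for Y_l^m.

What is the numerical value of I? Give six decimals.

Rules hold: Σm=0, L=8 even, 1≤3≤5.
N = 7·5·7 = 245
Δ = 2!·4!·2!/9! = 1/3780
Racah Σ t=0..2: t=0:+1/24 t=1:−1/4 t=2:+1/24 = -1/6
⇒ 3j(3 2 3; 0 0 0)² = 4/105, sgn +1
Racah Σ t=2..2: t=2:+1/96 = 1/96
⇒ 3j(3 2 3; -3 2 1)² = 1/42, sgn +1
4πI² = N·(3j₀)²·(3jₘ)² = 2/9
I = +1·√(0.222222/4π) = 0.13298076

0.132981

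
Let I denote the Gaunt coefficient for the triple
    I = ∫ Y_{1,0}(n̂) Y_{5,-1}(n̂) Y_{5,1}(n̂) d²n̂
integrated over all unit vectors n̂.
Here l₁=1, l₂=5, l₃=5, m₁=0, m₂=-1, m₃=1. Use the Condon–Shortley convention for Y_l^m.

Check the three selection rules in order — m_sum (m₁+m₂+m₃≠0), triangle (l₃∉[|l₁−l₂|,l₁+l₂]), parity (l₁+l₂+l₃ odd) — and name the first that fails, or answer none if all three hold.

parity

m₁+m₂+m₃ = 0 − 1 + 1 = 0  ✓
triangle: |1−5|=4 ≤ l₃=5 ≤ 1+5=6  ✓
parity: l₁+l₂+l₃ = 11 is odd  ✗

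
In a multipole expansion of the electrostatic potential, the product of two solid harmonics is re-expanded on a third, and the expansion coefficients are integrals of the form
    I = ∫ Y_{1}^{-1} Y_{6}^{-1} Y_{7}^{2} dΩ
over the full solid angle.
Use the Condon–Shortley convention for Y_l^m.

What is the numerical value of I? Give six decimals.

0.209937

m-sum 0 ✓  L=14 even ✓  5≤7≤7 ✓
Π(2lᵢ+1) = 3×13×15 = 585
triangle coeff Δ(1,6,7) = 1/1365
Σ_t [0,0]: t=0:+1/518400 = 1/518400
(3j)²=7/195 [(1 6 7; 0 0 0)], sign=-1
Σ_t [0,0]: t=0:+1/1209600 = 1/1209600
(3j)²=12/455 [(1 6 7; -1 -1 2)], sign=-1
⇒ 4πI² = 36/65
I = (+1)√(36/65/(4π)) = 0.20993732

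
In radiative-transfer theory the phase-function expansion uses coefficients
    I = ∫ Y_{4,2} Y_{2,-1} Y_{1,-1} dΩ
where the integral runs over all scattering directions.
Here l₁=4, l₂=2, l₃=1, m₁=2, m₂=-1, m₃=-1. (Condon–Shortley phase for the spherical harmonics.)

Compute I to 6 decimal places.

l₃=1 ∉ [2,6] — triangle fails ⇒ I = 0

0.000000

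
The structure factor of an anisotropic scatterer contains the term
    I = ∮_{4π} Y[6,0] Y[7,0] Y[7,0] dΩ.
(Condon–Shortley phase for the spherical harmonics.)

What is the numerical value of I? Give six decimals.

Rules hold: Σm=0, L=20 even, 1≤7≤13.
N = 13·15·15 = 2925
Δ = 6!·6!·8!/21! = 1/2444321880
Racah Σ t=0..6: t=0:+1/2612736000 t=1:−1/20736000 t=2:+1/1658880 t=3:−1/746496 t=4:+1/1658880 t=5:−1/20736000 t=6:+1/2612736000 = -1/4354560
⇒ 3j(6 7 7; 0 0 0)² = 1000/138567, sgn +1
(m-triple is (0,0,0) — same symbol as above.)
4πI² = N·(3j₀)²·(3jₘ)² = 25000000/164109517
I = +1·√(0.152337/4π) = 0.11010276

0.110103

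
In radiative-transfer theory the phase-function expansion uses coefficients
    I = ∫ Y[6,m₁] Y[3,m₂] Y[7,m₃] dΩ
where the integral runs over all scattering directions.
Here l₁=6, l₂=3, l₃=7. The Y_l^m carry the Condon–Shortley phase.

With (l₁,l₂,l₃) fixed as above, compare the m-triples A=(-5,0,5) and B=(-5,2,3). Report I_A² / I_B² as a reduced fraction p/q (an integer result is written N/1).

3234/1805

Shared (l₁,l₂,l₃)=(6,3,7): N and (l;000)² cancel in I_A²/I_B².
A: Δ = 2!·10!·4!/17! = 1/2042040; Racah Σ t=1..2: t=1:−1/14515200 t=2:+1/4354560 = 1/6220800; ⇒ 3j(6 3 7; -5 0 5)² = 77/4420, sgn +1
B: Δ = 2!·10!·4!/17! = 1/2042040; Racah Σ t=1..2: t=1:−1/87091200 t=2:+1/4354560 = 19/87091200; ⇒ 3j(6 3 7; -5 2 3)² = 361/37128, sgn +1
I_A²/I_B² = (77/4420)/(361/37128) = 3234/1805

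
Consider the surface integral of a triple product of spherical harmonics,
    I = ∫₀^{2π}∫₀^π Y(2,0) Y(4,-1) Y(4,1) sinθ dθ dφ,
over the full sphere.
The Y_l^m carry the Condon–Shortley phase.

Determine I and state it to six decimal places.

m-sum 0 ✓  L=10 even ✓  2≤4≤6 ✓
Π(2lᵢ+1) = 5×9×9 = 405
triangle coeff Δ(2,4,4) = 1/13860
Σ_t [0,2]: t=0:+1/192 t=1:−1/36 t=2:+1/192 = -5/288
(3j)²=20/693 [(2 4 4; 0 0 0)], sign=-1
Σ_t [0,2]: t=0:+1/144 t=1:−1/48 t=2:+1/480 = -17/1440
(3j)²=289/13860 [(2 4 4; 0 -1 1)], sign=+1
⇒ 4πI² = 1445/5929
I = (-1)√(1445/5929/(4π)) = -0.13926381

-0.139264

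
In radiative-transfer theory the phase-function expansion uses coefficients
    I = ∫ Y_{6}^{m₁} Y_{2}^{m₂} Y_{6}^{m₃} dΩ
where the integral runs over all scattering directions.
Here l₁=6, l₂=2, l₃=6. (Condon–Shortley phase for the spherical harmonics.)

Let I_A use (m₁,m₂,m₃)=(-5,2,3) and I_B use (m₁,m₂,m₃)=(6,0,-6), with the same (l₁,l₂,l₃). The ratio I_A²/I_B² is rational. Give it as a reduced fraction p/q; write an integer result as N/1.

5/22

Same 6,2,6: normalisation and zero-m 3j drop out of the ratio.
A: Δ: 2! 10! 2! / 15! → 1/90090; sum: t=2:+1/1451520 = 1/1451520; 3j²(6 2 6; -5 2 3) = Δ·Π!·Σ² = 1/91  (sign -1)
B: Δ: 2! 10! 2! / 15! → 1/90090; sum: t=0:+1/14515200 = 1/14515200; 3j²(6 2 6; 6 0 -6) = Δ·Π!·Σ² = 22/455  (sign +1)
I_A²/I_B² = (1/91)/(22/455) = 5/22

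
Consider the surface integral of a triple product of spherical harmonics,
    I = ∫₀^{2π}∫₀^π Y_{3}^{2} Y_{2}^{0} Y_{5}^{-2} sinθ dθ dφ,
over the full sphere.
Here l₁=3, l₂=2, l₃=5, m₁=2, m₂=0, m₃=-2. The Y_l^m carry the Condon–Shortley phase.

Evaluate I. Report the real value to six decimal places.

Checks pass: Σm=0; 10 even; l₃=5∈[1,5].
(2·3+1)(2·2+1)(2·5+1) = 385
Δ: 0! 6! 4! / 11! → 1/2310
sum: t=0:+1/144 = 1/144
3j²(3 2 5; 0 0 0) = Δ·Π!·Σ² = 10/231  (sign -1)
sum: t=0:+1/480 = 1/480
3j²(3 2 5; 2 0 -2) = Δ·Π!·Σ² = 3/110  (sign -1)
combine: 4πI² = 385·10/231·3/110 = 5/11
take √, sign +1: I = 0.19018827

0.190188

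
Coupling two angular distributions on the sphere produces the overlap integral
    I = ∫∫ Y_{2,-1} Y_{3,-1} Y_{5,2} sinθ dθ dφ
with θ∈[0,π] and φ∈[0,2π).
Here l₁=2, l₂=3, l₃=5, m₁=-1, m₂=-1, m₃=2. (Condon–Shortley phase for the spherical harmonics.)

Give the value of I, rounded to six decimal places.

0.245532

Checks pass: Σm=0; 10 even; l₃=5∈[1,5].
(2·2+1)(2·3+1)(2·5+1) = 385
Δ: 0! 4! 6! / 11! → 1/2310
sum: t=0:+1/144 = 1/144
3j²(2 3 5; 0 0 0) = Δ·Π!·Σ² = 10/231  (sign -1)
sum: t=0:+1/288 = 1/288
3j²(2 3 5; -1 -1 2) = Δ·Π!·Σ² = 1/22  (sign -1)
combine: 4πI² = 385·10/231·1/22 = 25/33
take √, sign +1: I = 0.24553200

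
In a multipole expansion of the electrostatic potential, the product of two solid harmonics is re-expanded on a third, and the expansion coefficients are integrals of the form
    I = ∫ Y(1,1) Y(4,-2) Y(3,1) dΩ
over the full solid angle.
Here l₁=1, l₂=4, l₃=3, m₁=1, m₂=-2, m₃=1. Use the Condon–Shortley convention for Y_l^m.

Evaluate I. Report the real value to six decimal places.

m-sum 0 ✓  L=8 even ✓  3≤3≤5 ✓
Π(2lᵢ+1) = 3×9×7 = 189
triangle coeff Δ(1,4,3) = 1/252
Σ_t [1,1]: t=1:−1/36 = -1/36
(3j)²=4/63 [(1 4 3; 0 0 0)], sign=+1
Σ_t [0,0]: t=0:+1/96 = 1/96
(3j)²=5/84 [(1 4 3; 1 -2 1)], sign=+1
⇒ 4πI² = 5/7
I = (+1)√(5/7/(4π)) = 0.23841361

0.238414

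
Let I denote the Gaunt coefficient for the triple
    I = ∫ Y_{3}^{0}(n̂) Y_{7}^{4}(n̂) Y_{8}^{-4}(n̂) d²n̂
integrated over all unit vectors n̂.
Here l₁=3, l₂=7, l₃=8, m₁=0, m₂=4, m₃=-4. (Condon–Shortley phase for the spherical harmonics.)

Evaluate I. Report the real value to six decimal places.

-0.033430

Rules hold: Σm=0, L=18 even, 4≤8≤10.
N = 7·15·17 = 1785
Δ = 2!·4!·12!/19! = 1/5290740
Racah Σ t=0..2: t=0:+1/7257600 t=1:−1/2073600 t=2:+1/7257600 = -1/4838400
⇒ 3j(3 7 8; 0 0 0)² = 252/20995, sgn -1
Racah Σ t=0..2: t=0:+1/479001600 t=1:−1/29030400 t=2:+1/26127360 = 17/2874009600
⇒ 3j(3 7 8; 0 4 -4)² = 17/25935, sgn +1
4πI² = N·(3j₀)²·(3jₘ)² = 4284/305045
I = -1·√(0.0140438/4π) = -0.03343011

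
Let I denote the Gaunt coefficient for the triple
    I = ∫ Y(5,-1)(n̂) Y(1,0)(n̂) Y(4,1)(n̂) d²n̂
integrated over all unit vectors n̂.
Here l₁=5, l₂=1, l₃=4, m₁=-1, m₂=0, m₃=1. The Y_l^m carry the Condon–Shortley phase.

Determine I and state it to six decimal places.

-0.240571

Rules hold: Σm=0, L=10 even, 4≤4≤6.
N = 11·3·9 = 297
Δ = 2!·8!·0!/11! = 1/495
Racah Σ t=1..1: t=1:−1/576 = -1/576
⇒ 3j(5 1 4; 0 0 0)² = 5/99, sgn -1
Racah Σ t=1..1: t=1:−1/720 = -1/720
⇒ 3j(5 1 4; -1 0 1)² = 8/165, sgn +1
4πI² = N·(3j₀)²·(3jₘ)² = 8/11
I = -1·√(0.727273/4π) = -0.24057125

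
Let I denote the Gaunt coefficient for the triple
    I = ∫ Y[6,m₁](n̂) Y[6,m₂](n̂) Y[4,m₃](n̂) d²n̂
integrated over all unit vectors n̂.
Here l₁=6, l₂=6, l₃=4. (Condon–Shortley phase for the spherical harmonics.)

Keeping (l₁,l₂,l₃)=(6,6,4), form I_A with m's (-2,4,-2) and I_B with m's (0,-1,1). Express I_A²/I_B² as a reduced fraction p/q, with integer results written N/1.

Same 6,6,4: normalisation and zero-m 3j drop out of the ratio.
A: Δ: 8! 4! 4! / 17! → 1/15315300; sum: t=6:+1/138240 t=7:−1/181440 t=8:+1/3870720 = 23/11612160; 3j²(6 6 4; -2 4 -2) = Δ·Π!·Σ² = 529/204204  (sign +1)
B: Δ: 8! 4! 4! / 17! → 1/15315300; sum: t=2:+1/207360 t=3:−1/17280 t=4:+1/13824 t=5:−1/103680 = 1/103680; 3j²(6 6 4; 0 -1 1) = Δ·Π!·Σ² = 10/7293  (sign -1)
I_A²/I_B² = (529/204204)/(10/7293) = 529/280

529/280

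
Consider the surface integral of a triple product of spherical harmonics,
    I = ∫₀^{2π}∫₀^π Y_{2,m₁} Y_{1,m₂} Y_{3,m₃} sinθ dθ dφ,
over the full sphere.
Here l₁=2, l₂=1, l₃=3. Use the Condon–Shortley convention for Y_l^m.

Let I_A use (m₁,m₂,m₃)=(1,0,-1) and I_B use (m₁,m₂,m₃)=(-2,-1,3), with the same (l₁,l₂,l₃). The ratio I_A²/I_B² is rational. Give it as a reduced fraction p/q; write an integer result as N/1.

8/15

Same 2,1,3: normalisation and zero-m 3j drop out of the ratio.
A: Δ: 0! 4! 2! / 7! → 1/105; sum: t=0:+1/6 = 1/6; 3j²(2 1 3; 1 0 -1) = Δ·Π!·Σ² = 8/105  (sign +1)
B: Δ: 0! 4! 2! / 7! → 1/105; sum: t=0:+1/48 = 1/48; 3j²(2 1 3; -2 -1 3) = Δ·Π!·Σ² = 1/7  (sign +1)
I_A²/I_B² = (8/105)/(1/7) = 8/15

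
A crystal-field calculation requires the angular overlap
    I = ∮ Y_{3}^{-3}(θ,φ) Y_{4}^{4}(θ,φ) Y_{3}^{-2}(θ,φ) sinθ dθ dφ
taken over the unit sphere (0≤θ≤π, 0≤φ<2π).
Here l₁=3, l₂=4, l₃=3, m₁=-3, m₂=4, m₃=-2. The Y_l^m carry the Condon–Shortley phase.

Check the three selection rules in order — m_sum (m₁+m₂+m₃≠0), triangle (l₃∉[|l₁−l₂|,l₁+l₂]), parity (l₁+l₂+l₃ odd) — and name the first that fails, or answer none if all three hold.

Σmᵢ = -1  ✗
l₃∈[|l₁−l₂|,l₁+l₂]=[1,7], have l₃=3
Σlᵢ = 10 ⇒ even

m_sum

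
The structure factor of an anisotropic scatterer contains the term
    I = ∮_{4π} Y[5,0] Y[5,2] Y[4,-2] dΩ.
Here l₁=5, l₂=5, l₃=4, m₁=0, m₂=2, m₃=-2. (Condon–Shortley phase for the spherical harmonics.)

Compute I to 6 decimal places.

Checks pass: Σm=0; 14 even; l₃=4∈[0,10].
(2·5+1)(2·5+1)(2·4+1) = 1089
Δ: 6! 4! 4! / 15! → 1/3153150
sum: t=1:−1/69120 t=2:+1/1728 t=3:−1/576 t=4:+1/1728 t=5:−1/69120 = -7/11520
3j²(5 5 4; 0 0 0) = Δ·Π!·Σ² = 2/143  (sign -1)
sum: t=3:−1/3456 t=4:+1/1728 t=5:−1/11520 = 7/34560
3j²(5 5 4; 0 2 -2) = Δ·Π!·Σ² = 7/858  (sign +1)
combine: 4πI² = 1089·2/143·7/858 = 21/169
take √, sign -1: I = -0.09944006

-0.099440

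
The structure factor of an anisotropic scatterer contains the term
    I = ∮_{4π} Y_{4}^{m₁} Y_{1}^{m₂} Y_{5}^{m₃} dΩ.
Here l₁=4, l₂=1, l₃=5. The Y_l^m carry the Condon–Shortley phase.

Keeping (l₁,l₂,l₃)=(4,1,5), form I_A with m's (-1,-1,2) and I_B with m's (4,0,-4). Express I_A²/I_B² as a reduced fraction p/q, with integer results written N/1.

7/3

Same 4,1,5: normalisation and zero-m 3j drop out of the ratio.
A: Δ: 0! 8! 2! / 11! → 1/495; sum: t=0:+1/1440 = 1/1440; 3j²(4 1 5; -1 -1 2) = Δ·Π!·Σ² = 7/165  (sign -1)
B: Δ: 0! 8! 2! / 11! → 1/495; sum: t=0:+1/40320 = 1/40320; 3j²(4 1 5; 4 0 -4) = Δ·Π!·Σ² = 1/55  (sign -1)
I_A²/I_B² = (7/165)/(1/55) = 7/3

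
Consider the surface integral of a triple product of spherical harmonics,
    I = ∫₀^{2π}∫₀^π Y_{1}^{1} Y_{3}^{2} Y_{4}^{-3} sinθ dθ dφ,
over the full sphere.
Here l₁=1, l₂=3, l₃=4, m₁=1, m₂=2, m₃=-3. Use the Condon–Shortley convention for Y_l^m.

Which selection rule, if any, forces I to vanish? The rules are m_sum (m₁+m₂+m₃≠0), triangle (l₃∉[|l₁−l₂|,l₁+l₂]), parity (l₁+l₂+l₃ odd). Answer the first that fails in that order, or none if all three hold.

Σmᵢ = 0  ✓
l₃∈[|l₁−l₂|,l₁+l₂]=[2,4], have l₃=4  ✓
Σlᵢ = 8 ⇒ even  ✓

none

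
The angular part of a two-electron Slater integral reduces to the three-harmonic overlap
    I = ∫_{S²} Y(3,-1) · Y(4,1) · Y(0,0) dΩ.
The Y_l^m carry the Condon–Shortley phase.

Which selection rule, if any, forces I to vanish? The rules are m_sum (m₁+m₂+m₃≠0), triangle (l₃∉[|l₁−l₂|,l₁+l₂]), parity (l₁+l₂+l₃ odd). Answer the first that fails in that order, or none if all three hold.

triangle

Σmᵢ = 0  ✓
l₃∈[|l₁−l₂|,l₁+l₂]=[1,7], have l₃=0  ✗
Σlᵢ = 7 ⇒ odd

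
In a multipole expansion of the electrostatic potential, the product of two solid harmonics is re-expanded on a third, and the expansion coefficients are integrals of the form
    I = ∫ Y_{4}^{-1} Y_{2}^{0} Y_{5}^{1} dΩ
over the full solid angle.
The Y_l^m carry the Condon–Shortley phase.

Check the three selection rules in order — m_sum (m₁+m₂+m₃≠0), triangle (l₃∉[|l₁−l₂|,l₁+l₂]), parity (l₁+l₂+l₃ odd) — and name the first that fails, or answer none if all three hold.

parity

azimuthal sum: -1 + 0 + 1 = 0  ✓
2 ≤ 5 ≤ 6 (triangle on l)  ✓
L = 4 + 2 + 5 = 11 (odd)  ✗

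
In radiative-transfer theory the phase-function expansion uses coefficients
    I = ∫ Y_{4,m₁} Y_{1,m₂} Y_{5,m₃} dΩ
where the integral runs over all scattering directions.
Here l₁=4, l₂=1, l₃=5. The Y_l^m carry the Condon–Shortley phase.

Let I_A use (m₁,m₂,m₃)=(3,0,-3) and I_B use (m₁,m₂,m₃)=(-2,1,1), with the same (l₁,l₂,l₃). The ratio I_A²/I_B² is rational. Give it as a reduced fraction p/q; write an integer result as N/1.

Shared (l₁,l₂,l₃)=(4,1,5): N and (l;000)² cancel in I_A²/I_B².
A: Δ = 0!·8!·2!/11! = 1/495; Racah Σ t=0..0: t=0:+1/5040 = 1/5040; ⇒ 3j(4 1 5; 3 0 -3)² = 16/495, sgn +1
B: Δ = 0!·8!·2!/11! = 1/495; Racah Σ t=0..0: t=0:+1/2880 = 1/2880; ⇒ 3j(4 1 5; -2 1 1)² = 2/165, sgn +1
I_A²/I_B² = (16/495)/(2/165) = 8/3

8/3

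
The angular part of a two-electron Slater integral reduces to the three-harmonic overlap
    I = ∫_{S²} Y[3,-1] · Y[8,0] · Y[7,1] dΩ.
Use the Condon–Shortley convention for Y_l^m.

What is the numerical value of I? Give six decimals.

Rules hold: Σm=0, L=18 even, 5≤7≤11.
N = 7·17·15 = 1785
Δ = 4!·2!·12!/19! = 1/5290740
Racah Σ t=1..3: t=1:−1/7257600 t=2:+1/2073600 t=3:−1/7257600 = 1/4838400
⇒ 3j(3 8 7; 0 0 0)² = 252/20995, sgn -1
Racah Σ t=2..4: t=2:+1/4147200 t=3:−1/3628800 t=4:+1/46448640 = -1/77414400
⇒ 3j(3 8 7; -1 0 1)² = 3/41990, sgn -1
4πI² = N·(3j₀)²·(3jₘ)² = 7938/5185765
I = +1·√(0.00153073/4π) = 0.01103683

0.011037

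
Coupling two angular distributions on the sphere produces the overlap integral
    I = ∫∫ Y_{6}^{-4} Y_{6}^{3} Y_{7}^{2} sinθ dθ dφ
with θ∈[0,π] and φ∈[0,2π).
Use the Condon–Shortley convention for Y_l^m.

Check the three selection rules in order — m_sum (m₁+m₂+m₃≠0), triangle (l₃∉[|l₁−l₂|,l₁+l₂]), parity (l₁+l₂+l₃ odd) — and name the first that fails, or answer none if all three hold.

Σmᵢ = 1  ✗
l₃∈[|l₁−l₂|,l₁+l₂]=[0,12], have l₃=7
Σlᵢ = 19 ⇒ odd

m_sum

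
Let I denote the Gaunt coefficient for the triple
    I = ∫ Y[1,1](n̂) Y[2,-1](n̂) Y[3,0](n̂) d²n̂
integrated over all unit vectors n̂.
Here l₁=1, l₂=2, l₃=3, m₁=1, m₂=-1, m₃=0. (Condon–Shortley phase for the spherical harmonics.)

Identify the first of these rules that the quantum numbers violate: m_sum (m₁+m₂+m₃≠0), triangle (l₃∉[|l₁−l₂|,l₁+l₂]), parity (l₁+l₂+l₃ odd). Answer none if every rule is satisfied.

none

m₁+m₂+m₃ = 1 − 1 + 0 = 0  ✓
triangle: |1−2|=1 ≤ l₃=3 ≤ 1+2=3  ✓
parity: l₁+l₂+l₃ = 6 is even  ✓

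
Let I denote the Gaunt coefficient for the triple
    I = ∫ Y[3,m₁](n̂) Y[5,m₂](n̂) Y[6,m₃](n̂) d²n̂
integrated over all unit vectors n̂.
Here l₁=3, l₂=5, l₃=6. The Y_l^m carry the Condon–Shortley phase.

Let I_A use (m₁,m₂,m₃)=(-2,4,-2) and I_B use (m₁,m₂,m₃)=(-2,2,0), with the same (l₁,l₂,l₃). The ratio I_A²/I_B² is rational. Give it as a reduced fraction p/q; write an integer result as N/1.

l's match ⇒ only the (l;m) 3-j factors differ between A and B.
A: triangle coeff Δ(3,5,6) = 1/675675; Σ_t [1,2]: t=1:−1/967680 t=2:+1/60480 = 1/64512; (3j)²=15/1001 [(3 5 6; -2 4 -2)], sign=+1
B: triangle coeff Δ(3,5,6) = 1/675675; Σ_t [1,2]: t=1:−1/34560 t=2:+1/8640 = 1/11520; (3j)²=3/143 [(3 5 6; -2 2 0)], sign=+1
I_A²/I_B² = (15/1001)/(3/143) = 5/7

5/7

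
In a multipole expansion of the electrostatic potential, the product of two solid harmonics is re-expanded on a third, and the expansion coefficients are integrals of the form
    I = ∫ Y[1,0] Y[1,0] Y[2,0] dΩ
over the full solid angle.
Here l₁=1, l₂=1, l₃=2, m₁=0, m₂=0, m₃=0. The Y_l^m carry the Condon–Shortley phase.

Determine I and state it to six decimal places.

Rules hold: Σm=0, L=4 even, 0≤2≤2.
N = 3·3·5 = 45
Δ = 0!·2!·2!/5! = 1/30
Racah Σ t=0..0: t=0:+1/1 = 1/1
⇒ 3j(1 1 2; 0 0 0)² = 2/15, sgn +1
(m-triple is (0,0,0) — same symbol as above.)
4πI² = N·(3j₀)²·(3jₘ)² = 4/5
I = +1·√(0.8/4π) = 0.25231325

0.252313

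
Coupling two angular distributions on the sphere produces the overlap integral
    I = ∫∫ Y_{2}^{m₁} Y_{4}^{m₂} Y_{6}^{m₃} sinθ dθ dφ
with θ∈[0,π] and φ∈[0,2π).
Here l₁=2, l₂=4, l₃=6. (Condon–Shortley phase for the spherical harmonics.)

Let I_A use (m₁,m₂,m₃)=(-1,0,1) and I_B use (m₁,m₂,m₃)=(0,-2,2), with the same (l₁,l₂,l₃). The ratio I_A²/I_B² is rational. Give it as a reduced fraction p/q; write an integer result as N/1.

25/24

Same 2,4,6: normalisation and zero-m 3j drop out of the ratio.
A: Δ: 0! 4! 8! / 13! → 1/6435; sum: t=0:+1/3456 = 1/3456; 3j²(2 4 6; -1 0 1) = Δ·Π!·Σ² = 35/1287  (sign -1)
B: Δ: 0! 4! 8! / 13! → 1/6435; sum: t=0:+1/5760 = 1/5760; 3j²(2 4 6; 0 -2 2) = Δ·Π!·Σ² = 56/2145  (sign +1)
I_A²/I_B² = (35/1287)/(56/2145) = 25/24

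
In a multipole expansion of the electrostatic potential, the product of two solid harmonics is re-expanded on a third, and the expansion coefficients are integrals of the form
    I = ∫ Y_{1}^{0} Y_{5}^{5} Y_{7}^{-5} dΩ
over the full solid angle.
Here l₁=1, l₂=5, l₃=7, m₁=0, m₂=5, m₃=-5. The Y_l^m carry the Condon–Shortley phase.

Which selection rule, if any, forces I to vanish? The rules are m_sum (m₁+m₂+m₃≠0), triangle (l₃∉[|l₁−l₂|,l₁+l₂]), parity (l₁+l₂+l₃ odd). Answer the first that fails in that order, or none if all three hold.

m₁+m₂+m₃ = 0 + 5 − 5 = 0  ✓
triangle: |1−5|=4 ≤ l₃=7 ≤ 1+5=6  ✗
parity: l₁+l₂+l₃ = 13 is odd

triangle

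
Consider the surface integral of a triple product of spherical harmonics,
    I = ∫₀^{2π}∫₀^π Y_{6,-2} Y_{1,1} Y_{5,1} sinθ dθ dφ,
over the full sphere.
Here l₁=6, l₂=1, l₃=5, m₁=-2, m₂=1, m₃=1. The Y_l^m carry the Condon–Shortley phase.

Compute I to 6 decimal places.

0.216205

Rules hold: Σm=0, L=12 even, 5≤5≤7.
N = 13·3·11 = 429
Δ = 2!·10!·0!/13! = 1/858
Racah Σ t=1..1: t=1:−1/14400 = -1/14400
⇒ 3j(6 1 5; 0 0 0)² = 6/143, sgn +1
Racah Σ t=2..2: t=2:+1/34560 = 1/34560
⇒ 3j(6 1 5; -2 1 1)² = 14/429, sgn +1
4πI² = N·(3j₀)²·(3jₘ)² = 84/143
I = +1·√(0.587413/4π) = 0.21620548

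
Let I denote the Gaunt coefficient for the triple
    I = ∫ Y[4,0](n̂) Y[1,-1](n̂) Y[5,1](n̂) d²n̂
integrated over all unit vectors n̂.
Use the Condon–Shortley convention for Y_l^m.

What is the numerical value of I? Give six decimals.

Rules hold: Σm=0, L=10 even, 3≤5≤5.
N = 9·3·11 = 297
Δ = 0!·8!·2!/11! = 1/495
Racah Σ t=0..0: t=0:+1/576 = 1/576
⇒ 3j(4 1 5; 0 0 0)² = 5/99, sgn -1
Racah Σ t=0..0: t=0:+1/1152 = 1/1152
⇒ 3j(4 1 5; 0 -1 1)² = 1/33, sgn +1
4πI² = N·(3j₀)²·(3jₘ)² = 5/11
I = -1·√(0.454545/4π) = -0.19018827

-0.190188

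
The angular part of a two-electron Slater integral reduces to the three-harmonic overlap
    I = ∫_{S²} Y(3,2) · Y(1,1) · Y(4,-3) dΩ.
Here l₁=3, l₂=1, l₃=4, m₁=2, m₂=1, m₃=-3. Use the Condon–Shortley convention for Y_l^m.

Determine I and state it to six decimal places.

Checks pass: Σm=0; 8 even; l₃=4∈[2,4].
(2·3+1)(2·1+1)(2·4+1) = 189
Δ: 0! 6! 2! / 9! → 1/252
sum: t=0:+1/36 = 1/36
3j²(3 1 4; 0 0 0) = Δ·Π!·Σ² = 4/63  (sign +1)
sum: t=0:+1/240 = 1/240
3j²(3 1 4; 2 1 -3) = Δ·Π!·Σ² = 1/12  (sign -1)
combine: 4πI² = 189·4/63·1/12 = 1/1
take √, sign -1: I = -0.28209479

-0.282095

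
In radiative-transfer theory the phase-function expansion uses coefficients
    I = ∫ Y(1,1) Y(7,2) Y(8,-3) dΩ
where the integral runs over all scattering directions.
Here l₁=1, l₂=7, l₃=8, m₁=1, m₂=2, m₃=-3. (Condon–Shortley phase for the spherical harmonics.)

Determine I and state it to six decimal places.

-0.226917

m-sum 0 ✓  L=16 even ✓  6≤8≤8 ✓
Π(2lᵢ+1) = 3×15×17 = 765
triangle coeff Δ(1,7,8) = 1/2040
Σ_t [0,0]: t=0:+1/25401600 = 1/25401600
(3j)²=8/255 [(1 7 8; 0 0 0)], sign=+1
Σ_t [0,0]: t=0:+1/87091200 = 1/87091200
(3j)²=11/408 [(1 7 8; 1 2 -3)], sign=-1
⇒ 4πI² = 11/17
I = (-1)√(11/17/(4π)) = -0.22691696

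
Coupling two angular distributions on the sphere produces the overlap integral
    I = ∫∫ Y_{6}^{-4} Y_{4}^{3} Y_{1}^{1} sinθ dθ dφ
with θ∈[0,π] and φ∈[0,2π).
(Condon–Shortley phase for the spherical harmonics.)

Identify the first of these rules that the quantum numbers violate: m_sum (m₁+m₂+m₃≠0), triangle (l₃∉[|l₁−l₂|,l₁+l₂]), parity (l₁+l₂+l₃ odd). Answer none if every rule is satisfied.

triangle

Σmᵢ = 0  ✓
l₃∈[|l₁−l₂|,l₁+l₂]=[2,10], have l₃=1  ✗
Σlᵢ = 11 ⇒ odd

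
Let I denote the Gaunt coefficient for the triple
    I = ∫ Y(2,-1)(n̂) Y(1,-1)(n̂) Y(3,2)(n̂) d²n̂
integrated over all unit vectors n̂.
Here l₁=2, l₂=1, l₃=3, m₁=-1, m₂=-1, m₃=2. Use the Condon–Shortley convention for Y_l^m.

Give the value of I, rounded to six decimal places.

0.261169

m-sum 0 ✓  L=6 even ✓  1≤3≤3 ✓
Π(2lᵢ+1) = 5×3×7 = 105
triangle coeff Δ(2,1,3) = 1/105
Σ_t [0,0]: t=0:+1/4 = 1/4
(3j)²=3/35 [(2 1 3; 0 0 0)], sign=-1
Σ_t [0,0]: t=0:+1/12 = 1/12
(3j)²=2/21 [(2 1 3; -1 -1 2)], sign=-1
⇒ 4πI² = 6/7
I = (+1)√(6/7/(4π)) = 0.26116903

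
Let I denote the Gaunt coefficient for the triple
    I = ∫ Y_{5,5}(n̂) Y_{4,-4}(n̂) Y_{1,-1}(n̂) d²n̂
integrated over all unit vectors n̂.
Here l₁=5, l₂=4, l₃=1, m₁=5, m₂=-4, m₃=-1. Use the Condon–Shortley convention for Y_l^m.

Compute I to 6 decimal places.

-0.329416

Rules hold: Σm=0, L=10 even, 1≤1≤9.
N = 11·9·3 = 297
Δ = 8!·2!·0!/11! = 1/495
Racah Σ t=4..4: t=4:+1/576 = 1/576
⇒ 3j(5 4 1; 0 0 0)² = 5/99, sgn -1
Racah Σ t=0..0: t=0:+1/80640 = 1/80640
⇒ 3j(5 4 1; 5 -4 -1)² = 1/11, sgn +1
4πI² = N·(3j₀)²·(3jₘ)² = 15/11
I = -1·√(1.36364/4π) = -0.32941575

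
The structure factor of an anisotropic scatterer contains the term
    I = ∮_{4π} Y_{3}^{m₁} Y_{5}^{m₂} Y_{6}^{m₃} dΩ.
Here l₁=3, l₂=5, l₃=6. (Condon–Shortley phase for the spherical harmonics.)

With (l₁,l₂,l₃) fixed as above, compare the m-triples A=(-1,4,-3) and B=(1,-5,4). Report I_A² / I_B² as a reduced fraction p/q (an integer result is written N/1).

Same 3,5,6: normalisation and zero-m 3j drop out of the ratio.
A: Δ: 2! 4! 8! / 15! → 1/675675; sum: t=1:−1/241920 t=2:+1/40320 = 1/48384; 3j²(3 5 6; -1 4 -3) = Δ·Π!·Σ² = 24/1001  (sign -1)
B: Δ: 2! 4! 8! / 15! → 1/675675; sum: t=0:+1/322560 = 1/322560; 3j²(3 5 6; 1 -5 4) = Δ·Π!·Σ² = 18/1001  (sign +1)
I_A²/I_B² = (24/1001)/(18/1001) = 4/3

4/3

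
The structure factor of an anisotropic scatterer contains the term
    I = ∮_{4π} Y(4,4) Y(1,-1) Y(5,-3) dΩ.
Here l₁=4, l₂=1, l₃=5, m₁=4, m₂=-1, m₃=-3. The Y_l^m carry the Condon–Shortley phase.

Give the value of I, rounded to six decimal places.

m-sum 0 ✓  L=10 even ✓  3≤5≤5 ✓
Π(2lᵢ+1) = 9×3×11 = 297
triangle coeff Δ(4,1,5) = 1/495
Σ_t [0,0]: t=0:+1/576 = 1/576
(3j)²=5/99 [(4 1 5; 0 0 0)], sign=-1
Σ_t [0,0]: t=0:+1/80640 = 1/80640
(3j)²=1/495 [(4 1 5; 4 -1 -3)], sign=+1
⇒ 4πI² = 1/33
I = (-1)√(1/33/(4π)) = -0.04910640

-0.049106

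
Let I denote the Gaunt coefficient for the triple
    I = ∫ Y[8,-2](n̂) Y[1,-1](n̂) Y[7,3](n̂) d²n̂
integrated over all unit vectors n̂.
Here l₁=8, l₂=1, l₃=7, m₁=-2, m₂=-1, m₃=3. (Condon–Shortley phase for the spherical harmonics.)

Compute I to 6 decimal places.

0.118504

Rules hold: Σm=0, L=16 even, 7≤7≤9.
N = 17·3·15 = 765
Δ = 2!·14!·0!/17! = 1/2040
Racah Σ t=1..1: t=1:−1/25401600 = -1/25401600
⇒ 3j(8 1 7; 0 0 0)² = 8/255, sgn +1
Racah Σ t=0..0: t=0:+1/174182400 = 1/174182400
⇒ 3j(8 1 7; -2 -1 3)² = 1/136, sgn +1
4πI² = N·(3j₀)²·(3jₘ)² = 3/17
I = +1·√(0.176471/4π) = 0.11850352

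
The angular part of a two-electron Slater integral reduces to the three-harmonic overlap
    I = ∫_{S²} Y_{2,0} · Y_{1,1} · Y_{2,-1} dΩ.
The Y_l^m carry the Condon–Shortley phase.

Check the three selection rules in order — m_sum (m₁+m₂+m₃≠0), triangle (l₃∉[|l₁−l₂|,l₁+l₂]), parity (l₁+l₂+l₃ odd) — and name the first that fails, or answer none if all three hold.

parity

m₁+m₂+m₃ = 0 + 1 − 1 = 0  ✓
triangle: |2−1|=1 ≤ l₃=2 ≤ 2+1=3  ✓
parity: l₁+l₂+l₃ = 5 is odd  ✗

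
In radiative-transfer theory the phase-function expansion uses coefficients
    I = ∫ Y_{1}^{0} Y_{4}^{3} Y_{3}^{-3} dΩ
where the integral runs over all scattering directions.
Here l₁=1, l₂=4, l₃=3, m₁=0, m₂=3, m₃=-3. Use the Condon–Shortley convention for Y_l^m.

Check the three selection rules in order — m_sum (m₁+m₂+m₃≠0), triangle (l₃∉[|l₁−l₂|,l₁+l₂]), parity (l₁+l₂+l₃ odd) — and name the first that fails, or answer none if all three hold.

none

Σmᵢ = 0  ✓
l₃∈[|l₁−l₂|,l₁+l₂]=[3,5], have l₃=3  ✓
Σlᵢ = 8 ⇒ even  ✓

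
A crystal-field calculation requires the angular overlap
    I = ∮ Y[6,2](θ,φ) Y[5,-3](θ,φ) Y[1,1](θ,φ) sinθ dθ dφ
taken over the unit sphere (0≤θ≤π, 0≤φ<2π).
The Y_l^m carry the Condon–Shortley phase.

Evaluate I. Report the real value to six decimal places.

Checks pass: Σm=0; 12 even; l₃=1∈[1,11].
(2·6+1)(2·5+1)(2·1+1) = 429
Δ: 10! 2! 0! / 13! → 1/858
sum: t=5:−1/14400 = -1/14400
3j²(6 5 1; 0 0 0) = Δ·Π!·Σ² = 6/143  (sign +1)
sum: t=2:+1/161280 = 1/161280
3j²(6 5 1; 2 -3 1) = Δ·Π!·Σ² = 1/143  (sign +1)
combine: 4πI² = 429·6/143·1/143 = 18/143
take √, sign +1: I = 0.10008369

0.100084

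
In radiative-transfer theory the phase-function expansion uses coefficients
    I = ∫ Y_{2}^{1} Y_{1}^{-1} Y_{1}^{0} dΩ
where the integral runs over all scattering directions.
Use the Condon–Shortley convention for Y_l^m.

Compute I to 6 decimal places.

-0.218510

Checks pass: Σm=0; 4 even; l₃=1∈[1,3].
(2·2+1)(2·1+1)(2·1+1) = 45
Δ: 2! 2! 0! / 5! → 1/30
sum: t=1:−1/1 = -1/1
3j²(2 1 1; 0 0 0) = Δ·Π!·Σ² = 2/15  (sign +1)
sum: t=0:+1/2 = 1/2
3j²(2 1 1; 1 -1 0) = Δ·Π!·Σ² = 1/10  (sign -1)
combine: 4πI² = 45·2/15·1/10 = 3/5
take √, sign -1: I = -0.21850969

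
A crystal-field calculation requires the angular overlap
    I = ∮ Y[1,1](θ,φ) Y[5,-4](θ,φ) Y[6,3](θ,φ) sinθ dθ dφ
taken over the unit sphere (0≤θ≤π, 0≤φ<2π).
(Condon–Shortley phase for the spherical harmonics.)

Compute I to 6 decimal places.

m-sum 0 ✓  L=12 even ✓  4≤6≤6 ✓
Π(2lᵢ+1) = 3×11×13 = 429
triangle coeff Δ(1,5,6) = 1/858
Σ_t [0,0]: t=0:+1/14400 = 1/14400
(3j)²=6/143 [(1 5 6; 0 0 0)], sign=+1
Σ_t [0,0]: t=0:+1/725760 = 1/725760
(3j)²=1/286 [(1 5 6; 1 -4 3)], sign=-1
⇒ 4πI² = 9/143
I = (-1)√(9/143/(4π)) = -0.07076985

-0.070770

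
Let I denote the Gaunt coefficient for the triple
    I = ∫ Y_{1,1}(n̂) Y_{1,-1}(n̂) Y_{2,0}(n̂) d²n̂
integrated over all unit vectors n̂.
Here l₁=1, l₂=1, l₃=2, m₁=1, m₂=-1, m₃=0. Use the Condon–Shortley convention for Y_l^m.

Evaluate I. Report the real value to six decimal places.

m-sum 0 ✓  L=4 even ✓  0≤2≤2 ✓
Π(2lᵢ+1) = 3×3×5 = 45
triangle coeff Δ(1,1,2) = 1/30
Σ_t [0,0]: t=0:+1/1 = 1/1
(3j)²=2/15 [(1 1 2; 0 0 0)], sign=+1
Σ_t [0,0]: t=0:+1/4 = 1/4
(3j)²=1/30 [(1 1 2; 1 -1 0)], sign=+1
⇒ 4πI² = 1/5
I = (+1)√(1/5/(4π)) = 0.12615663

0.126157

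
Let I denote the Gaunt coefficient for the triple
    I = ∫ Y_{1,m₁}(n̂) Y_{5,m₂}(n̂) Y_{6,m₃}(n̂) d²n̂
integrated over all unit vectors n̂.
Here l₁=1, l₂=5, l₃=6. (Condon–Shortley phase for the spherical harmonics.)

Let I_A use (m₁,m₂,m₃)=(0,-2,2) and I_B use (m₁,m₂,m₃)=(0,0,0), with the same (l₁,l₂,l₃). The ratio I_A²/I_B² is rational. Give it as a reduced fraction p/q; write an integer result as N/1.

Same 1,5,6: normalisation and zero-m 3j drop out of the ratio.
A: Δ: 0! 2! 10! / 13! → 1/858; sum: t=0:+1/30240 = 1/30240; 3j²(1 5 6; 0 -2 2) = Δ·Π!·Σ² = 16/429  (sign +1)
B: Δ: 0! 2! 10! / 13! → 1/858; sum: t=0:+1/14400 = 1/14400; 3j²(1 5 6; 0 0 0) = Δ·Π!·Σ² = 6/143  (sign +1)
I_A²/I_B² = (16/429)/(6/143) = 8/9

8/9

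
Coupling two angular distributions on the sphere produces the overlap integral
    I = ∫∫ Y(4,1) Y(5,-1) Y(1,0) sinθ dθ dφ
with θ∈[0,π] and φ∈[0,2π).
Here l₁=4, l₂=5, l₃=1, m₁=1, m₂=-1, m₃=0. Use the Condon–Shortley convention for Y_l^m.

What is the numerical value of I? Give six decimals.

-0.240571

m-sum 0 ✓  L=10 even ✓  1≤1≤9 ✓
Π(2lᵢ+1) = 9×11×3 = 297
triangle coeff Δ(4,5,1) = 1/495
Σ_t [4,4]: t=4:+1/576 = 1/576
(3j)²=5/99 [(4 5 1; 0 0 0)], sign=-1
Σ_t [3,3]: t=3:−1/720 = -1/720
(3j)²=8/165 [(4 5 1; 1 -1 0)], sign=+1
⇒ 4πI² = 8/11
I = (-1)√(8/11/(4π)) = -0.24057125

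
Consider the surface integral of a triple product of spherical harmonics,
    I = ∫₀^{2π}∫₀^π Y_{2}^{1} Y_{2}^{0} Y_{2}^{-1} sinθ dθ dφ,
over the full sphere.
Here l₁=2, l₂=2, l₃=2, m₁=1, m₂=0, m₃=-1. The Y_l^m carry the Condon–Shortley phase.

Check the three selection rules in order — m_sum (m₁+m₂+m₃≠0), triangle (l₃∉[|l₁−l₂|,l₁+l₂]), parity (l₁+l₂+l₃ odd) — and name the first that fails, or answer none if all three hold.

none

Σmᵢ = 0  ✓
l₃∈[|l₁−l₂|,l₁+l₂]=[0,4], have l₃=2  ✓
Σlᵢ = 6 ⇒ even  ✓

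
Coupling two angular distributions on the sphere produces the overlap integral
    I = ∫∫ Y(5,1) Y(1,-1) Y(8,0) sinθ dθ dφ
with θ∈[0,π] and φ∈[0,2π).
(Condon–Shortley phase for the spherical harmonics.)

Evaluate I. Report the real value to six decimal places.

0.000000

|5−1|≤8≤5+1 violated ⇒ I = 0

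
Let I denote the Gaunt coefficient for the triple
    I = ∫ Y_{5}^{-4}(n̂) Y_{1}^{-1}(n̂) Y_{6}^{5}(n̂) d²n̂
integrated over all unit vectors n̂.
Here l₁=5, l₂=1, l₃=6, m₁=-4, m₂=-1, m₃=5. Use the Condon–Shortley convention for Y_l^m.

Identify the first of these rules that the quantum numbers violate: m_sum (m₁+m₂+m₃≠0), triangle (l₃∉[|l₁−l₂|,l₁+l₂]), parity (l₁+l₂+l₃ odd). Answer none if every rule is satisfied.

none

m₁+m₂+m₃ = -4 − 1 + 5 = 0  ✓
triangle: |5−1|=4 ≤ l₃=6 ≤ 5+1=6  ✓
parity: l₁+l₂+l₃ = 12 is even  ✓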